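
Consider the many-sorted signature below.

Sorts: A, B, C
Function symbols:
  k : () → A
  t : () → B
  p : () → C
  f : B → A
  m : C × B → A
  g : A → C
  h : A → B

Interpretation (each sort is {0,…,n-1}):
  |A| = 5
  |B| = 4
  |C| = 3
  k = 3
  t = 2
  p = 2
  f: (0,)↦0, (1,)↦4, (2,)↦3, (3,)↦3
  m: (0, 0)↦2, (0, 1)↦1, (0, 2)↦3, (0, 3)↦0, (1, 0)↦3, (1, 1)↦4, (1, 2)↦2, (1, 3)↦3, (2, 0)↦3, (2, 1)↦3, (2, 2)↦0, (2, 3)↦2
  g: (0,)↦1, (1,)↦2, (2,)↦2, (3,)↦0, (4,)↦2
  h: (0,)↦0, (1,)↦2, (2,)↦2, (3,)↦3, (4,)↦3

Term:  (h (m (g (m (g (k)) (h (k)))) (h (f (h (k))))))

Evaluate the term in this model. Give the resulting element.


value = 3

  k = 3
  (g (k)) = g(3,) = 0
  k = 3
  (h (k)) = h(3,) = 3
  (m (g (k)) (h (k))) = m(0, 3) = 0
  (g (m (g (k)) (h (k)))) = g(0,) = 1
  k = 3
  (h (k)) = h(3,) = 3
  (f (h (k))) = f(3,) = 3
  (h (f (h (k)))) = h(3,) = 3
  (m (g (m (g (k)) (h (k)))) (h (f (h (k))))) = m(1, 3) = 3
  (h (m (g (m (g (k)) (h (k)))) (h (f (h (k)))))) = h(3,) = 3


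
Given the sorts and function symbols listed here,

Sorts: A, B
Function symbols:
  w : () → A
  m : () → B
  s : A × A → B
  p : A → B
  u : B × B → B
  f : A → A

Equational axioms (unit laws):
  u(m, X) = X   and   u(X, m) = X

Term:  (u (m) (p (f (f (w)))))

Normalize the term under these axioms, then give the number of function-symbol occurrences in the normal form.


size = 4

1. (u (m) (p (f (f (w)))))  →  (p (f (f (w))))
normal form: (p (f (f (w))))


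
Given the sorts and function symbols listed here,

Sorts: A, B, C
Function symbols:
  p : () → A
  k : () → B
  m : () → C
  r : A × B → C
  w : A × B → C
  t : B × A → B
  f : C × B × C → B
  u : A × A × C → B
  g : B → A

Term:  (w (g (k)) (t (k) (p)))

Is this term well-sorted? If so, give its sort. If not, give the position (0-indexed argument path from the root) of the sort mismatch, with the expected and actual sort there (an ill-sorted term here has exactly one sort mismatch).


well-sorted; sort = C

    (k) : B
  (g (k)) : A
    (k) : B
    (p) : A
  (t (k) (p)) : B
(w (g (k)) (t (k) (p))) : C


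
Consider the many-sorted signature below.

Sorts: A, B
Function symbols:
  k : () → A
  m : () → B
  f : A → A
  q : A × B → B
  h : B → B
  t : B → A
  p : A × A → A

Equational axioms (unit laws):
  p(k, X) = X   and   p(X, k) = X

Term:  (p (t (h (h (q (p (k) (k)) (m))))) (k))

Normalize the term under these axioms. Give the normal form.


normal form = (t (h (h (q (k) (m)))))

1. (p (t (h (h (q (p (k) (k)) (m))))) (k))  →  (t (h (h (q (p (k) (k)) (m)))))
2. (t (h (h (q (p (k) (k)) (m)))))  →  (t (h (h (q (k) (m)))))


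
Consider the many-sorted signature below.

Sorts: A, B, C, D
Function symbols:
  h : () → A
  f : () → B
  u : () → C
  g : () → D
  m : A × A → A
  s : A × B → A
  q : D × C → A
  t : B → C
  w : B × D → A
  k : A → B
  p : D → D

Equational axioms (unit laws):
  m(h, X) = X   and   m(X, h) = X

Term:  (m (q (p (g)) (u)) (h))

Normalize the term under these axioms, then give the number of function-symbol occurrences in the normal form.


size = 4

1. (m (q (p (g)) (u)) (h))  →  (q (p (g)) (u))
normal form: (q (p (g)) (u))


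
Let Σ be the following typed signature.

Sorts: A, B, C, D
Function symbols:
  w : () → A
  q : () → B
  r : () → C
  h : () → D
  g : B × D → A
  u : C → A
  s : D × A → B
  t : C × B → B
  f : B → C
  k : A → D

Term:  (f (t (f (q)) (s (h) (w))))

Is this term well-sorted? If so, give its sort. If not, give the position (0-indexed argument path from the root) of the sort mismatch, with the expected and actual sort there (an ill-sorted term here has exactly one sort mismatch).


      (q) : B
    (f (q)) : C
      (h) : D
      (w) : A
    (s (h) (w)) : B
  (t (f (q)) (s (h) (w))) : B
(f (t (f (q)) (s (h) (w)))) : C

well-sorted; sort = C


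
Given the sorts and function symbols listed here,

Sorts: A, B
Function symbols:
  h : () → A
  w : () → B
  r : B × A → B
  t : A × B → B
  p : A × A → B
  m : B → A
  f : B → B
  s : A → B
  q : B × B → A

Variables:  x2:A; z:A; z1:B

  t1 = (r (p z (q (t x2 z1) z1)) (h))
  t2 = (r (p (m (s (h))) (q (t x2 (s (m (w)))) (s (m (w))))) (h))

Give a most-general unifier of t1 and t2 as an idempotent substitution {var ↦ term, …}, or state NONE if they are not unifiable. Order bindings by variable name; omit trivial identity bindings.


{z ↦ (m (s (h))), z1 ↦ (s (m (w)))}


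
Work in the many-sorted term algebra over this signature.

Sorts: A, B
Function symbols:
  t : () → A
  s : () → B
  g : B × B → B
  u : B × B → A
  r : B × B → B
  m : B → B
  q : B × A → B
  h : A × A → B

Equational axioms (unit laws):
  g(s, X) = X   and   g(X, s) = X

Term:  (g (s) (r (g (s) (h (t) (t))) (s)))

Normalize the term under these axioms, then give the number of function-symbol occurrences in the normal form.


1. (g (s) (r (g (s) (h (t) (t))) (s)))  →  (r (g (s) (h (t) (t))) (s))
2. (r (g (s) (h (t) (t))) (s))  →  (r (h (t) (t)) (s))
normal form: (r (h (t) (t)) (s))

size = 5


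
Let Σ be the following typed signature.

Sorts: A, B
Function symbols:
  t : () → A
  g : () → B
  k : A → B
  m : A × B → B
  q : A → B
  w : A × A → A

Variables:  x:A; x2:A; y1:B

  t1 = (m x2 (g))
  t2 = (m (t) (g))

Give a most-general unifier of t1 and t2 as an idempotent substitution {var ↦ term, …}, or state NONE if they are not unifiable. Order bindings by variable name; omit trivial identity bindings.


{x2 ↦ (t)}


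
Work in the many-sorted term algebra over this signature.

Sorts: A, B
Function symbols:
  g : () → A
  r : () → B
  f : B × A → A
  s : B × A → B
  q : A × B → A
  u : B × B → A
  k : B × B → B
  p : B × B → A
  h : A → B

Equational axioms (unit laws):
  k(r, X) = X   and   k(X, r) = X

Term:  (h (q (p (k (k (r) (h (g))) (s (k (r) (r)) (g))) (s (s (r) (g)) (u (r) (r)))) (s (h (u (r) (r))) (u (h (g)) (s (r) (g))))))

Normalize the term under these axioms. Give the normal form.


1. (h (q (p (k (k (r) (h (g))) (s (k (r) (r)) (g))) (s (s (r) (g)) (u (r) (r)))) (s (h (u (r) (r))) (u (h (g)) (s (r) (g))))))  →  (h (q (p (k (h (g)) (s (k (r) (r)) (g))) (s (s (r) (g)) (u (r) (r)))) (s (h (u (r) (r))) (u (h (g)) (s (r) (g))))))
2. (h (q (p (k (h (g)) (s (k (r) (r)) (g))) (s (s (r) (g)) (u (r) (r)))) (s (h (u (r) (r))) (u (h (g)) (s (r) (g))))))  →  (h (q (p (k (h (g)) (s (r) (g))) (s (s (r) (g)) (u (r) (r)))) (s (h (u (r) (r))) (u (h (g)) (s (r) (g))))))

normal form = (h (q (p (k (h (g)) (s (r) (g))) (s (s (r) (g)) (u (r) (r)))) (s (h (u (r) (r))) (u (h (g)) (s (r) (g))))))


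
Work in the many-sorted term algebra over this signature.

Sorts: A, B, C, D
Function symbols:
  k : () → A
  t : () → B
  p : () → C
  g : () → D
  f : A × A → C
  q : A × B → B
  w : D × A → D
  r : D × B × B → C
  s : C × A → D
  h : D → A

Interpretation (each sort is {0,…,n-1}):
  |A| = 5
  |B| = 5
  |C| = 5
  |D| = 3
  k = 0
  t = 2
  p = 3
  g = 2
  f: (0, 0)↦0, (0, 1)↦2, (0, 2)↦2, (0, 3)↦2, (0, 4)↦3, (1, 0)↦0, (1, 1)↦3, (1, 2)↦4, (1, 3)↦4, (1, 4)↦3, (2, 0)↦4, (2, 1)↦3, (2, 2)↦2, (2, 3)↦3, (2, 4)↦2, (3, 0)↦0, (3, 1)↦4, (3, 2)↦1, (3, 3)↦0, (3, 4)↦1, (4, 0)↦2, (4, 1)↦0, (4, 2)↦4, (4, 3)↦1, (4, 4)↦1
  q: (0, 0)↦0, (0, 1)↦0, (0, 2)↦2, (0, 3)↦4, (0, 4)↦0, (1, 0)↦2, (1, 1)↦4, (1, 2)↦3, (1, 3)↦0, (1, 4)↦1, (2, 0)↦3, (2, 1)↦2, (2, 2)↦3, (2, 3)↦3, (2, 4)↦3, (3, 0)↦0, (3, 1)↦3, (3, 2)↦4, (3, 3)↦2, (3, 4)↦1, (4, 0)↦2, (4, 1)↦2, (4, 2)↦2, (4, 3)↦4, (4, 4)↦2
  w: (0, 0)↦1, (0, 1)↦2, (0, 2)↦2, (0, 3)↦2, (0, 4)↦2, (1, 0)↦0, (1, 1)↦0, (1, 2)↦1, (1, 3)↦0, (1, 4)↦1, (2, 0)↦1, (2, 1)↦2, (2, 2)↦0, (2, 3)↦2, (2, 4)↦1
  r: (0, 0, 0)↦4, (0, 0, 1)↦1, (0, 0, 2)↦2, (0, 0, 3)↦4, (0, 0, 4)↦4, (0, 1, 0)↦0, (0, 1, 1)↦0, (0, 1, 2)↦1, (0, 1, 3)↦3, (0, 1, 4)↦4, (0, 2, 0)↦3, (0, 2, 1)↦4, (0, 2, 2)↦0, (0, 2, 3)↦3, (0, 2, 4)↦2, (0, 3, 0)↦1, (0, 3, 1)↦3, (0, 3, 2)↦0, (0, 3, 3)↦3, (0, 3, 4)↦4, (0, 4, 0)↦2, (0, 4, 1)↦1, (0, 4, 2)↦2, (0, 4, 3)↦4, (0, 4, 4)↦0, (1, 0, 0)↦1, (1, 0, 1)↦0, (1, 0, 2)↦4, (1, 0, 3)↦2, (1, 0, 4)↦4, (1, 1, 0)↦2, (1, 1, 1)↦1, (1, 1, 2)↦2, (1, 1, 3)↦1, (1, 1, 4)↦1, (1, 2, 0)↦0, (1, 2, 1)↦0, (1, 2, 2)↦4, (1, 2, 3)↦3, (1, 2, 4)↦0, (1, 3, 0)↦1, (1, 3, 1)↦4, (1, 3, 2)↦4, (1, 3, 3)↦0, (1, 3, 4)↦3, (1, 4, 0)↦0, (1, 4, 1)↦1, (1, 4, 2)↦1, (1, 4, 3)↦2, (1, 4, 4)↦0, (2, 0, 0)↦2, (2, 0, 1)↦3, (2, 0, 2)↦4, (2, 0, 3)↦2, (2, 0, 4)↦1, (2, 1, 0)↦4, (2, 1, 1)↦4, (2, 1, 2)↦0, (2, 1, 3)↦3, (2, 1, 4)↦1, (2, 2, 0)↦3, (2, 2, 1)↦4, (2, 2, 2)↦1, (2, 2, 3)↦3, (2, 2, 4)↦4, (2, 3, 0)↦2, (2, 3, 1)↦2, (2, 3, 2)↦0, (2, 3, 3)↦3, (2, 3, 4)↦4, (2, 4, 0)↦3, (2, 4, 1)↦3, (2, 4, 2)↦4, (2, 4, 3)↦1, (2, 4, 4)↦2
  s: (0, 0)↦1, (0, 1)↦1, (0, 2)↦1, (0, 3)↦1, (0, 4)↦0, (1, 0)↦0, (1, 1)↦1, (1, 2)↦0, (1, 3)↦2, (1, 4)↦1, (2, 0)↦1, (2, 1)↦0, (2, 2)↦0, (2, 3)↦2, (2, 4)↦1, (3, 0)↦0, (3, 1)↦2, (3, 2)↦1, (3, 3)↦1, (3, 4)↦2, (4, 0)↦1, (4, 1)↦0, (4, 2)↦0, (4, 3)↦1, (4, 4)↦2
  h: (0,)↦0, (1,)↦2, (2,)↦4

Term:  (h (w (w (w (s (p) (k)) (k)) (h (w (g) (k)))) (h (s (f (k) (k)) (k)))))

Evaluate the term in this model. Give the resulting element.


value = 2

  p = 3
  k = 0
  (s (p) (k)) = s(3, 0) = 0
  k = 0
  (w (s (p) (k)) (k)) = w(0, 0) = 1
  g = 2
  k = 0
  (w (g) (k)) = w(2, 0) = 1
  (h (w (g) (k))) = h(1,) = 2
  (w (w (s (p) (k)) (k)) (h (w (g) (k)))) = w(1, 2) = 1
  k = 0
  k = 0
  (f (k) (k)) = f(0, 0) = 0
  k = 0
  (s (f (k) (k)) (k)) = s(0, 0) = 1
  (h (s (f (k) (k)) (k))) = h(1,) = 2
  (w (w (w (s (p) (k)) (k)) (h (w (g) (k)))) (h (s (f (k) (k)) (k)))) = w(1, 2) = 1
  (h (w (w (w (s (p) (k)) (k)) (h (w (g) (k)))) (h (s (f (k) (k)) (k))))) = h(1,) = 2


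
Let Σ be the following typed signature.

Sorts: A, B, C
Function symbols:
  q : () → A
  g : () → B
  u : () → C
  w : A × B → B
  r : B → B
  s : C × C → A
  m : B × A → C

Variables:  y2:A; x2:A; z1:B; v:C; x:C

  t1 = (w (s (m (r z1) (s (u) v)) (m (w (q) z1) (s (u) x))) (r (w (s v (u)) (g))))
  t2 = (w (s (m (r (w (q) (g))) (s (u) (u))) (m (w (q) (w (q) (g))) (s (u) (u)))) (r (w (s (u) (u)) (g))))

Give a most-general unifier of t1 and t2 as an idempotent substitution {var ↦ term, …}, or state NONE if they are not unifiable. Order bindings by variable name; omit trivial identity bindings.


{v ↦ (u), x ↦ (u), z1 ↦ (w (q) (g))}


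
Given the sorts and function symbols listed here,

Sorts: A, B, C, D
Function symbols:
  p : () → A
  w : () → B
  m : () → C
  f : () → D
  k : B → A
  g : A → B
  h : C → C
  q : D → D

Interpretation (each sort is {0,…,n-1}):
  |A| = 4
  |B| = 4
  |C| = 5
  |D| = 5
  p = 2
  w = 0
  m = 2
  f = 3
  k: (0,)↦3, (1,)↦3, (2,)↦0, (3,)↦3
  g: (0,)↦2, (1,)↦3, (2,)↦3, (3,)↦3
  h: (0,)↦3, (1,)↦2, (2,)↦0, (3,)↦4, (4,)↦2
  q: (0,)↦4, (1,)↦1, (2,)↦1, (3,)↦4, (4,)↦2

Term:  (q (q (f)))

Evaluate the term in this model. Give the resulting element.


  f = 3
  (q (f)) = q(3,) = 4
  (q (q (f))) = q(4,) = 2

value = 2


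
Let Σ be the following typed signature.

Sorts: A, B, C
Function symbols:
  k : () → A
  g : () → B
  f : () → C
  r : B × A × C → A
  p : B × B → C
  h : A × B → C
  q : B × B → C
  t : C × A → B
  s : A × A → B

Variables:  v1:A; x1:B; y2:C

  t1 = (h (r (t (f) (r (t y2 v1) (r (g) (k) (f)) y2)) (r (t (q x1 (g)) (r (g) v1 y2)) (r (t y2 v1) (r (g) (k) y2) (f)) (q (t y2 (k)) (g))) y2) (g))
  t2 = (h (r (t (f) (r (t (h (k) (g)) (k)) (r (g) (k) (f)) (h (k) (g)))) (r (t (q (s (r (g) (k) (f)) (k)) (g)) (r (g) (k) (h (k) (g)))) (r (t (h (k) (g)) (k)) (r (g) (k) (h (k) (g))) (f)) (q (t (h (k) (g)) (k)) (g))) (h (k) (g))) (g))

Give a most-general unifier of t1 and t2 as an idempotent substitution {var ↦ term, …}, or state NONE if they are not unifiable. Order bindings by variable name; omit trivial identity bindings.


{v1 ↦ (k), x1 ↦ (s (r (g) (k) (f)) (k)), y2 ↦ (h (k) (g))}


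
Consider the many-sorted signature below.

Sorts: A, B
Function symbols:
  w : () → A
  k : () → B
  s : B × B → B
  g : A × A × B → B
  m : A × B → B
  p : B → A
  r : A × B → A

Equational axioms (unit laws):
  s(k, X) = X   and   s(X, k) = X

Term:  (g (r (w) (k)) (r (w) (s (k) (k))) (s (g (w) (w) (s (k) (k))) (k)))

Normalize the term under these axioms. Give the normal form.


1. (g (r (w) (k)) (r (w) (s (k) (k))) (s (g (w) (w) (s (k) (k))) (k)))  →  (g (r (w) (k)) (r (w) (k)) (s (g (w) (w) (s (k) (k))) (k)))
2. (g (r (w) (k)) (r (w) (k)) (s (g (w) (w) (s (k) (k))) (k)))  →  (g (r (w) (k)) (r (w) (k)) (g (w) (w) (s (k) (k))))
3. (g (r (w) (k)) (r (w) (k)) (g (w) (w) (s (k) (k))))  →  (g (r (w) (k)) (r (w) (k)) (g (w) (w) (k)))

normal form = (g (r (w) (k)) (r (w) (k)) (g (w) (w) (k)))


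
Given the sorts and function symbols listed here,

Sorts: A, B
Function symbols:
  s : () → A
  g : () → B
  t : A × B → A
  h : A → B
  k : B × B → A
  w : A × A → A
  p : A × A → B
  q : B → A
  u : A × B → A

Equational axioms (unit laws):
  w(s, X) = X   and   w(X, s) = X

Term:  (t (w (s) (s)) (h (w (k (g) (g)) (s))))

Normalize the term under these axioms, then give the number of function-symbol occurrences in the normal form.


1. (t (w (s) (s)) (h (w (k (g) (g)) (s))))  →  (t (s) (h (w (k (g) (g)) (s))))
2. (t (s) (h (w (k (g) (g)) (s))))  →  (t (s) (h (k (g) (g))))
normal form: (t (s) (h (k (g) (g))))

size = 6


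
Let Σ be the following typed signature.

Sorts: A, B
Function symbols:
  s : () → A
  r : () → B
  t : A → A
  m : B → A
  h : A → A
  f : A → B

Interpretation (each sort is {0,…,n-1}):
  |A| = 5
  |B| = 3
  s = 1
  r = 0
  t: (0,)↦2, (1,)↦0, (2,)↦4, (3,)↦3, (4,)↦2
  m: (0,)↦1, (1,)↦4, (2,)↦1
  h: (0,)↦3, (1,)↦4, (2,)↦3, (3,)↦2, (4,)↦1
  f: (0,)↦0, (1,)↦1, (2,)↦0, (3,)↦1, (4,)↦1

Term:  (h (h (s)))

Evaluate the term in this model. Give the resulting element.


  s = 1
  (h (s)) = h(1,) = 4
  (h (h (s))) = h(4,) = 1

value = 1


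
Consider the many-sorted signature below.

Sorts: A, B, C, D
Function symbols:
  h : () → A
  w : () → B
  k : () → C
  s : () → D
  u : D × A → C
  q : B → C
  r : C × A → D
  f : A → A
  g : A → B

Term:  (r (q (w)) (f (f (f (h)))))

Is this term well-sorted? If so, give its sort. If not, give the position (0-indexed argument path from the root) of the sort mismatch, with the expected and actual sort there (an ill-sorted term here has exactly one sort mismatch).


    (w) : B
  (q (w)) : C
        (h) : A
      (f (h)) : A
    (f (f (h))) : A
  (f (f (f (h)))) : A
(r (q (w)) (f (f (f (h))))) : D

well-sorted; sort = D


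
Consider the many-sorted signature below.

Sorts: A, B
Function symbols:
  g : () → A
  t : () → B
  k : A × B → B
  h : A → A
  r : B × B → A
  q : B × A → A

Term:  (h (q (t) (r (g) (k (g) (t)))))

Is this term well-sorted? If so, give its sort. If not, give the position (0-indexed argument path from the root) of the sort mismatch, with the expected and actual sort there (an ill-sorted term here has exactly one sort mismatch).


ill-sorted at position [0, 1, 0]: expected B, got A

    (t) : B
      (g) : A
        (g) : A
        (t) : B
      (k (g) (t)) : B
    (r (g) (k (g) (t))) : ✗ arg 0 at [0, 1, 0] has sort A, expected B


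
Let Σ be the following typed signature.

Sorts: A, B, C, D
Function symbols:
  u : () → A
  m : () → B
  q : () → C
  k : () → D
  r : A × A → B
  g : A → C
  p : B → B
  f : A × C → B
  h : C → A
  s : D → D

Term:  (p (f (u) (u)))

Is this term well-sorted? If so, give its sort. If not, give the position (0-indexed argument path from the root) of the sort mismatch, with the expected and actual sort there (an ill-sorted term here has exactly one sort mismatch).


    (u) : A
    (u) : A
  (f (u) (u)) : ✗ arg 1 at [0, 1] has sort A, expected C

ill-sorted at position [0, 1]: expected C, got A


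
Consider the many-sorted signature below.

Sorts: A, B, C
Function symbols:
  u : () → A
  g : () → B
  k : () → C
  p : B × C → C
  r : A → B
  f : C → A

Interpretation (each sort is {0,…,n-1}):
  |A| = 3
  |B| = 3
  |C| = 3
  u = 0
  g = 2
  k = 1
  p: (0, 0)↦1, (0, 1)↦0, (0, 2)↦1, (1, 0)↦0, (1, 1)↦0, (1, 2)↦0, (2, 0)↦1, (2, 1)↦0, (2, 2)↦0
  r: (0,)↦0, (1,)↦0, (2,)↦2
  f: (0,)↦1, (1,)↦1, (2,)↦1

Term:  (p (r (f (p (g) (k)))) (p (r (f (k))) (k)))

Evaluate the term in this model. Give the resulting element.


  g = 2
  k = 1
  (p (g) (k)) = p(2, 1) = 0
  (f (p (g) (k))) = f(0,) = 1
  (r (f (p (g) (k)))) = r(1,) = 0
  k = 1
  (f (k)) = f(1,) = 1
  (r (f (k))) = r(1,) = 0
  k = 1
  (p (r (f (k))) (k)) = p(0, 1) = 0
  (p (r (f (p (g) (k)))) (p (r (f (k))) (k))) = p(0, 0) = 1

value = 1


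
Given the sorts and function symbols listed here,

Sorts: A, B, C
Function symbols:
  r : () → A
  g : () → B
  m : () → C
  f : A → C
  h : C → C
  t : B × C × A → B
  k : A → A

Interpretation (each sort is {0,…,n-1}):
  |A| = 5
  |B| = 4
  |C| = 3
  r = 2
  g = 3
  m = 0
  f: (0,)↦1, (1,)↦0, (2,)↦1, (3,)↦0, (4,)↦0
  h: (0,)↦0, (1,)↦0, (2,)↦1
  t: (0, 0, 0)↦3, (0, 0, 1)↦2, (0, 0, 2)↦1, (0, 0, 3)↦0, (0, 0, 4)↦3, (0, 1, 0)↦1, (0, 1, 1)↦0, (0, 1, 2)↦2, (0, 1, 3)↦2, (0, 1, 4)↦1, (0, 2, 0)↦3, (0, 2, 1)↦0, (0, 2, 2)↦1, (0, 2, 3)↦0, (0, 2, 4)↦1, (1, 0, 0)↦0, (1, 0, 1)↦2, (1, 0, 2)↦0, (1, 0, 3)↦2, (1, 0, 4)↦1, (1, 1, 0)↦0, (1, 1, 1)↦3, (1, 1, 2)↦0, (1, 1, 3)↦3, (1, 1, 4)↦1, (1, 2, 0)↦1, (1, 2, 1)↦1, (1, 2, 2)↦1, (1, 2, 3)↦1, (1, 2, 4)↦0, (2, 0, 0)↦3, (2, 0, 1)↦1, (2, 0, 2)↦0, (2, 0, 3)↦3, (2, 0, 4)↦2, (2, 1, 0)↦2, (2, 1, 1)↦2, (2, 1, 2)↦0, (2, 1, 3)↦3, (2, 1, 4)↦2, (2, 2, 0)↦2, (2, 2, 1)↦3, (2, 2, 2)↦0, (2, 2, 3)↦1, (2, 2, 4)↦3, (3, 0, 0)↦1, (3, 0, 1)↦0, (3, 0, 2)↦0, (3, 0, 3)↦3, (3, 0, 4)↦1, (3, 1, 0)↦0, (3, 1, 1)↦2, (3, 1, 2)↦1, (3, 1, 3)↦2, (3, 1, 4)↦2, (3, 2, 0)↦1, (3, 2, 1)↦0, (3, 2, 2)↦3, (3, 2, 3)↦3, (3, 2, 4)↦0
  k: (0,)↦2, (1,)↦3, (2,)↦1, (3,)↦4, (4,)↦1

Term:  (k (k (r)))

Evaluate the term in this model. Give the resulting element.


  r = 2
  (k (r)) = k(2,) = 1
  (k (k (r))) = k(1,) = 3

value = 3


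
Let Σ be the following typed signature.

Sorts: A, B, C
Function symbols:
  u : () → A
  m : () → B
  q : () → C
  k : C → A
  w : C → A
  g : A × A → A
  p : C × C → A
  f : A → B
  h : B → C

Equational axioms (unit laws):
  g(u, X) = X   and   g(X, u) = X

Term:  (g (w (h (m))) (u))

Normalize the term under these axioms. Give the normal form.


1. (g (w (h (m))) (u))  →  (w (h (m)))

normal form = (w (h (m)))


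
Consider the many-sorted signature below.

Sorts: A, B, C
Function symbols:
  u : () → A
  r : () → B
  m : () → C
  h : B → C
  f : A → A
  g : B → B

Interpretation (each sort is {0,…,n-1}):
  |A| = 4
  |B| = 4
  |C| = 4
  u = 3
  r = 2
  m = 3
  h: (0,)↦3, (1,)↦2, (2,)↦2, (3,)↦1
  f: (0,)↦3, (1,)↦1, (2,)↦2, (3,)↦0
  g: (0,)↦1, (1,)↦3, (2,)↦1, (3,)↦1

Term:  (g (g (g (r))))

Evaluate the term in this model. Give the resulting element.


  r = 2
  (g (r)) = g(2,) = 1
  (g (g (r))) = g(1,) = 3
  (g (g (g (r)))) = g(3,) = 1

value = 1


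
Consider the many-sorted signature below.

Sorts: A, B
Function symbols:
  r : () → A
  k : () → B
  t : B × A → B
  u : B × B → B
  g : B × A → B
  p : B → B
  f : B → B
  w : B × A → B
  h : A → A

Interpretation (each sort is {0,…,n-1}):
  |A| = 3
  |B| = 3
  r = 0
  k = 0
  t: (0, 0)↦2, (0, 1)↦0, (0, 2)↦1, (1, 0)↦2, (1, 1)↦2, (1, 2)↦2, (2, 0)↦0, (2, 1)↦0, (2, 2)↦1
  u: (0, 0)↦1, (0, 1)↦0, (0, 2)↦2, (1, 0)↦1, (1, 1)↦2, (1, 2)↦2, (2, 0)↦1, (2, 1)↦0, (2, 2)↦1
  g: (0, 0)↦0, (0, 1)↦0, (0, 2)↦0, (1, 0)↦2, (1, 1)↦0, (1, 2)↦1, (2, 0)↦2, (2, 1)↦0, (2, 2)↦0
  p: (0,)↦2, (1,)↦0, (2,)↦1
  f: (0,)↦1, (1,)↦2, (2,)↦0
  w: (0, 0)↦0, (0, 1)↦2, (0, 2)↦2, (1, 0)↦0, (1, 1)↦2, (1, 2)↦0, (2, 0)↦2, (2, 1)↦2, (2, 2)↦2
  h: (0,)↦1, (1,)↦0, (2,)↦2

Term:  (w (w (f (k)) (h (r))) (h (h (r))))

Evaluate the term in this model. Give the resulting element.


value = 2

  k = 0
  (f (k)) = f(0,) = 1
  r = 0
  (h (r)) = h(0,) = 1
  (w (f (k)) (h (r))) = w(1, 1) = 2
  r = 0
  (h (r)) = h(0,) = 1
  (h (h (r))) = h(1,) = 0
  (w (w (f (k)) (h (r))) (h (h (r)))) = w(2, 0) = 2


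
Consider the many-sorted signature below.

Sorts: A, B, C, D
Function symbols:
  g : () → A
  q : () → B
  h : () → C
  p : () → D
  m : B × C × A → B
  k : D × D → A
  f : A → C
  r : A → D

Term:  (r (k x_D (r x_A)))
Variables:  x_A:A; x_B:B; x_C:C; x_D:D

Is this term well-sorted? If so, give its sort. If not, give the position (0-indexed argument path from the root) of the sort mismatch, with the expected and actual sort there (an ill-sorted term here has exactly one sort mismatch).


    x_D : D
      x_A : A
    (r x_A) : D
  (k x_D (r x_A)) : A
(r (k x_D (r x_A))) : D

well-sorted; sort = D


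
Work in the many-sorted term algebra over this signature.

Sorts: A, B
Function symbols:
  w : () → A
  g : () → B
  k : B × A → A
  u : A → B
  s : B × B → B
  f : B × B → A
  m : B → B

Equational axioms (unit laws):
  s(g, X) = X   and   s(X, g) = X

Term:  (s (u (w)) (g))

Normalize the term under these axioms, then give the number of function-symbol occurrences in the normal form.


size = 2

1. (s (u (w)) (g))  →  (u (w))
normal form: (u (w))


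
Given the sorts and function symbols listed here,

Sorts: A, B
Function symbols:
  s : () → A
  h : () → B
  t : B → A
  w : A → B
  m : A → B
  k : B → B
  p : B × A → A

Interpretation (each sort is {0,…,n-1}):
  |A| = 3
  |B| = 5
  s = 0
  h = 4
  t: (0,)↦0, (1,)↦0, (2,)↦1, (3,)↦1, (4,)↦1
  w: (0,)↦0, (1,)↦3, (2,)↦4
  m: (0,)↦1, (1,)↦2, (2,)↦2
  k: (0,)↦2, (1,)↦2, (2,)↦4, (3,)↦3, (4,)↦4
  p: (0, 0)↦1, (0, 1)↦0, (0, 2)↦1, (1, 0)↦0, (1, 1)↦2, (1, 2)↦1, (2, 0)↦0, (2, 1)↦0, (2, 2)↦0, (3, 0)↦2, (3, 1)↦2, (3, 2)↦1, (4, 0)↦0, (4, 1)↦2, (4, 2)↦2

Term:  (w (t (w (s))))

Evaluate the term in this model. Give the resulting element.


value = 0

  s = 0
  (w (s)) = w(0,) = 0
  (t (w (s))) = t(0,) = 0
  (w (t (w (s)))) = w(0,) = 0


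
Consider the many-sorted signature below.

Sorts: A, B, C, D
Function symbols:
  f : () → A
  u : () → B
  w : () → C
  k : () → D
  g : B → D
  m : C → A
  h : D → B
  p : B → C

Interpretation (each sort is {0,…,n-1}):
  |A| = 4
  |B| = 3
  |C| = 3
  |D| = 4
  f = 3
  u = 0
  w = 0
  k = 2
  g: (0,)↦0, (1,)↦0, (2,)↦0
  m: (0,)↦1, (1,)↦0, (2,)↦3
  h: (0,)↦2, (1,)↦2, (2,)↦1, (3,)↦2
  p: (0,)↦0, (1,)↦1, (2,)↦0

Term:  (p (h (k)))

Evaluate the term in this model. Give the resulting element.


value = 1

  k = 2
  (h (k)) = h(2,) = 1
  (p (h (k))) = p(1,) = 1


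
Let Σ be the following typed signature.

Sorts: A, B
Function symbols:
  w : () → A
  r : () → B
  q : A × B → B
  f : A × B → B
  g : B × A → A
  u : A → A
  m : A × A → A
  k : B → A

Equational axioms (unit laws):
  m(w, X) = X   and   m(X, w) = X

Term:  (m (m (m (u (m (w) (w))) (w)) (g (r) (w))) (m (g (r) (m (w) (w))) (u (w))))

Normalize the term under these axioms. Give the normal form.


1. (m (m (m (u (m (w) (w))) (w)) (g (r) (w))) (m (g (r) (m (w) (w))) (u (w))))  →  (m (m (u (m (w) (w))) (g (r) (w))) (m (g (r) (m (w) (w))) (u (w))))
2. (m (m (u (m (w) (w))) (g (r) (w))) (m (g (r) (m (w) (w))) (u (w))))  →  (m (m (u (w)) (g (r) (w))) (m (g (r) (m (w) (w))) (u (w))))
3. (m (m (u (w)) (g (r) (w))) (m (g (r) (m (w) (w))) (u (w))))  →  (m (m (u (w)) (g (r) (w))) (m (g (r) (w)) (u (w))))

normal form = (m (m (u (w)) (g (r) (w))) (m (g (r) (w)) (u (w))))


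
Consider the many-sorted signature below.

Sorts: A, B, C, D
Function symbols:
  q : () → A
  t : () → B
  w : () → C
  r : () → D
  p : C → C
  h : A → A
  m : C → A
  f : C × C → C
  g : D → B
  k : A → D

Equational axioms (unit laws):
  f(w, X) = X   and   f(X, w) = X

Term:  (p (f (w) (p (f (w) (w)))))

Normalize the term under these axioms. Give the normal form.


normal form = (p (p (w)))

1. (p (f (w) (p (f (w) (w)))))  →  (p (p (f (w) (w))))
2. (p (p (f (w) (w))))  →  (p (p (w)))


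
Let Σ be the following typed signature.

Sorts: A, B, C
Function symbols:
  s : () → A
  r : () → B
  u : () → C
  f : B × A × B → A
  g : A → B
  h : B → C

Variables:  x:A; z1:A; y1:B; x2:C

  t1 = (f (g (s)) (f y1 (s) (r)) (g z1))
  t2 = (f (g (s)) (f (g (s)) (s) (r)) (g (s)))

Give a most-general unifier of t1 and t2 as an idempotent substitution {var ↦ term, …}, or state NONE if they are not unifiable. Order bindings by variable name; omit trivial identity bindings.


{y1 ↦ (g (s)), z1 ↦ (s)}


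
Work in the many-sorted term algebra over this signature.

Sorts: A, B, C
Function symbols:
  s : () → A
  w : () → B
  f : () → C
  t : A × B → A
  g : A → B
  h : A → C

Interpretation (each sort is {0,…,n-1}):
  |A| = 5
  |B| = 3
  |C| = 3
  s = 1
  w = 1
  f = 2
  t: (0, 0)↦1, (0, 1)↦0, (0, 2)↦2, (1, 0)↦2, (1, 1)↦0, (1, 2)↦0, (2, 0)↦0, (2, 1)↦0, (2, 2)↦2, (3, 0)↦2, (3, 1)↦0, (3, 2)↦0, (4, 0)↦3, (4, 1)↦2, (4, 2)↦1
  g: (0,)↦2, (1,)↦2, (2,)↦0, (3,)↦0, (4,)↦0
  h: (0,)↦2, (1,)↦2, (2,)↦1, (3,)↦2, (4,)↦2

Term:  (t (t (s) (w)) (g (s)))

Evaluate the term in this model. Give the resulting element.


value = 2

  s = 1
  w = 1
  (t (s) (w)) = t(1, 1) = 0
  s = 1
  (g (s)) = g(1,) = 2
  (t (t (s) (w)) (g (s))) = t(0, 2) = 2


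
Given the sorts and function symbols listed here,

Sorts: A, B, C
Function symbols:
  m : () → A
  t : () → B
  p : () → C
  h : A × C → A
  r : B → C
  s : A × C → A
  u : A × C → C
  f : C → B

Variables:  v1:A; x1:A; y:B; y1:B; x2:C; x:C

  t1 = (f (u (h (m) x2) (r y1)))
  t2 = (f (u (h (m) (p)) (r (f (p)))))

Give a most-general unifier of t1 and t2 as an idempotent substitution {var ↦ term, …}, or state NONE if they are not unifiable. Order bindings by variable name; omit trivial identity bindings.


{x2 ↦ (p), y1 ↦ (f (p))}


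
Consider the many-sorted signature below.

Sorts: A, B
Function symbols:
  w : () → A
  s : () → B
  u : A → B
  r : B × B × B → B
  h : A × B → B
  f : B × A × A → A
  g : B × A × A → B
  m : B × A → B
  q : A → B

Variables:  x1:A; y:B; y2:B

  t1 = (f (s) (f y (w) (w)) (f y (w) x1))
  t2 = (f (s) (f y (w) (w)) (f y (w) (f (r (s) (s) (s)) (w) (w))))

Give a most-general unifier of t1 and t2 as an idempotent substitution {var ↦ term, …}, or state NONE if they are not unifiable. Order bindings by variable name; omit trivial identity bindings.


{x1 ↦ (f (r (s) (s) (s)) (w) (w))}


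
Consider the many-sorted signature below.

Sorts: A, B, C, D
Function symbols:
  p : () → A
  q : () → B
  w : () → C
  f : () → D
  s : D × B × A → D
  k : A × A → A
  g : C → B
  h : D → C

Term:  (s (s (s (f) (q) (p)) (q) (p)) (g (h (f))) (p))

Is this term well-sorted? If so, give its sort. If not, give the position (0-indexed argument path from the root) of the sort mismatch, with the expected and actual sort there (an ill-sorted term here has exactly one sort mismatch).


      (f) : D
      (q) : B
      (p) : A
    (s (f) (q) (p)) : D
    (q) : B
    (p) : A
  (s (s (f) (q) (p)) (q) (p)) : D
      (f) : D
    (h (f)) : C
  (g (h (f))) : B
  (p) : A
(s (s (s (f) (q) (p)) (q) (p)) (g (h (f))) (p)) : D

well-sorted; sort = D


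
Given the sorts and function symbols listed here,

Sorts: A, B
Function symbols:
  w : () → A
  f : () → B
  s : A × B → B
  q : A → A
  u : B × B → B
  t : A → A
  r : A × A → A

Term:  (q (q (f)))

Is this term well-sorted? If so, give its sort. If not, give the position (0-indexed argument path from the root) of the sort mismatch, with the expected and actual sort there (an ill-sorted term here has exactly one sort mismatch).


    (f) : B
  (q (f)) : ✗ arg 0 at [0, 0] has sort B, expected A

ill-sorted at position [0, 0]: expected A, got B


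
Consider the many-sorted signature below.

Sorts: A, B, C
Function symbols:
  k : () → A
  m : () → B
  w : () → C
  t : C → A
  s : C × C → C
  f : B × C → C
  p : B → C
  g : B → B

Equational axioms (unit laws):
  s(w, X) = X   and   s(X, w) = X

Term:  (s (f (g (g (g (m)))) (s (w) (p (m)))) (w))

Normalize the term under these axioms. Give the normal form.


1. (s (f (g (g (g (m)))) (s (w) (p (m)))) (w))  →  (f (g (g (g (m)))) (s (w) (p (m))))
2. (f (g (g (g (m)))) (s (w) (p (m))))  →  (f (g (g (g (m)))) (p (m)))

normal form = (f (g (g (g (m)))) (p (m)))


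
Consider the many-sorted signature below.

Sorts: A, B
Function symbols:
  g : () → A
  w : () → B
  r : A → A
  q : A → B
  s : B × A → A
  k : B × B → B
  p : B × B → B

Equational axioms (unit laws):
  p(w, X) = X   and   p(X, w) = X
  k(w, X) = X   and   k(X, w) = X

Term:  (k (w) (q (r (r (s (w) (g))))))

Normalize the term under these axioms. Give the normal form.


normal form = (q (r (r (s (w) (g)))))

1. (k (w) (q (r (r (s (w) (g))))))  →  (q (r (r (s (w) (g)))))


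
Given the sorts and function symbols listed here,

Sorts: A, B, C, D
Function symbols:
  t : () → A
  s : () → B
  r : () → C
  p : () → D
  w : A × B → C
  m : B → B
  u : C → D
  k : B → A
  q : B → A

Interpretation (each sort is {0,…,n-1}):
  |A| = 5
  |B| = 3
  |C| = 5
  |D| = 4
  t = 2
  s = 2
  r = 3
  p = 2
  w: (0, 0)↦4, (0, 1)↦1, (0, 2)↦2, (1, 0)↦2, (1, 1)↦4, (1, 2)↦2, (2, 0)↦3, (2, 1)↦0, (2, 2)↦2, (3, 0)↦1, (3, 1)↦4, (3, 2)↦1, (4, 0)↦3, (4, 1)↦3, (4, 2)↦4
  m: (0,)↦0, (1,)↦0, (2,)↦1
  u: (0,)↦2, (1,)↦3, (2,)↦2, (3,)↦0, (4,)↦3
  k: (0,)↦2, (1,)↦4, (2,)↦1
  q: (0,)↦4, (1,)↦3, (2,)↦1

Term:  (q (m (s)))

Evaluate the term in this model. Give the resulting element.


  s = 2
  (m (s)) = m(2,) = 1
  (q (m (s))) = q(1,) = 3

value = 3


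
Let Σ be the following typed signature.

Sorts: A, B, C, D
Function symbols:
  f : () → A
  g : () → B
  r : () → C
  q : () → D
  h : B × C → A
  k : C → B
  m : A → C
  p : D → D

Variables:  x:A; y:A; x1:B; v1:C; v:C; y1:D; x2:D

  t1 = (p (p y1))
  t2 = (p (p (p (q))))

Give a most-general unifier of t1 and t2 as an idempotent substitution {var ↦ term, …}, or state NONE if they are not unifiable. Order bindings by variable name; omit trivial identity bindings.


{y1 ↦ (p (q))}


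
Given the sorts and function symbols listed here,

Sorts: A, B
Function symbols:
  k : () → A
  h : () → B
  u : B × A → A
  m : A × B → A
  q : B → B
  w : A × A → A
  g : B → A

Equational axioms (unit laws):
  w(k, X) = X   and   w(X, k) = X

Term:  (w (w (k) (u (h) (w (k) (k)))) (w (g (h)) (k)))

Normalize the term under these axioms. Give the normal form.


normal form = (w (u (h) (k)) (g (h)))

1. (w (w (k) (u (h) (w (k) (k)))) (w (g (h)) (k)))  →  (w (u (h) (w (k) (k))) (w (g (h)) (k)))
2. (w (u (h) (w (k) (k))) (w (g (h)) (k)))  →  (w (u (h) (k)) (w (g (h)) (k)))
3. (w (u (h) (k)) (w (g (h)) (k)))  →  (w (u (h) (k)) (g (h)))


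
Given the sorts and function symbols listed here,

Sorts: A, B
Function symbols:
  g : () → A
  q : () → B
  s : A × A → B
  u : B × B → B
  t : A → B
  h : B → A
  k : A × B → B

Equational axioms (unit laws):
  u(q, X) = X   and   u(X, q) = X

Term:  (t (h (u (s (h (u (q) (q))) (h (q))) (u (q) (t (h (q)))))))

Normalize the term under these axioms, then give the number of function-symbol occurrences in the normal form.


1. (t (h (u (s (h (u (q) (q))) (h (q))) (u (q) (t (h (q)))))))  →  (t (h (u (s (h (q)) (h (q))) (u (q) (t (h (q)))))))
2. (t (h (u (s (h (q)) (h (q))) (u (q) (t (h (q)))))))  →  (t (h (u (s (h (q)) (h (q))) (t (h (q))))))
normal form: (t (h (u (s (h (q)) (h (q))) (t (h (q))))))

size = 11


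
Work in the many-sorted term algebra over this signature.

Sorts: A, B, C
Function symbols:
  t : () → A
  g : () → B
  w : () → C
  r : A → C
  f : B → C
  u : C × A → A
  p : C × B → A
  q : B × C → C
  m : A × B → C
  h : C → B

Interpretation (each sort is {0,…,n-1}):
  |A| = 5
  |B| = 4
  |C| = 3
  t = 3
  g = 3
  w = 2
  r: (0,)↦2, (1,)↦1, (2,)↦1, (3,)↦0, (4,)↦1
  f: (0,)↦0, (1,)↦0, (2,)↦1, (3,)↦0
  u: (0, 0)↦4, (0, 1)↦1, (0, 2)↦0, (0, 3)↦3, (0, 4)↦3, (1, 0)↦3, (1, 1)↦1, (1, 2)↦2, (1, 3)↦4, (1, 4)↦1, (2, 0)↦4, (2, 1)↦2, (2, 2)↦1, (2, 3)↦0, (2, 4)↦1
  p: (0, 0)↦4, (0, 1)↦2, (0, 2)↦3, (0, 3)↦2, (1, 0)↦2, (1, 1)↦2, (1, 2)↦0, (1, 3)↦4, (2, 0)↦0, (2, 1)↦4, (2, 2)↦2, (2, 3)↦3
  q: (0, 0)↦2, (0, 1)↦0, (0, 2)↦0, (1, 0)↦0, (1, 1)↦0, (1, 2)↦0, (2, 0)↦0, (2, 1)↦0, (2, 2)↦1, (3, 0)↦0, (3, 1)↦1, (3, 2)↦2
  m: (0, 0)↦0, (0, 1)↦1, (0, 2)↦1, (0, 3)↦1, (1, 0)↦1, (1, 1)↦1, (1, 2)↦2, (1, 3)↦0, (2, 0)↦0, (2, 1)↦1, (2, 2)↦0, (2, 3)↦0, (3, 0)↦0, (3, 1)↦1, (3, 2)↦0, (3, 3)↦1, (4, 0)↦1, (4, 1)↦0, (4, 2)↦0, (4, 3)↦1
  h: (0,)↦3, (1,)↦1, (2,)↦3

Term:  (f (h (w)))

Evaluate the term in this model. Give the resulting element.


  w = 2
  (h (w)) = h(2,) = 3
  (f (h (w))) = f(3,) = 0

value = 0


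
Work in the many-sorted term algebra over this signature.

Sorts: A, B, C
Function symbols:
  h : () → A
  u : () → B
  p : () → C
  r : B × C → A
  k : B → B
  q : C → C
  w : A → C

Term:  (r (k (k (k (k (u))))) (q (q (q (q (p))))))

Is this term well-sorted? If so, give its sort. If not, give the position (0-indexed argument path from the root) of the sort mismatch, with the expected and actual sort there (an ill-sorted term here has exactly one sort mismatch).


well-sorted; sort = A

          (u) : B
        (k (u)) : B
      (k (k (u))) : B
    (k (k (k (u)))) : B
  (k (k (k (k (u))))) : B
          (p) : C
        (q (p)) : C
      (q (q (p))) : C
    (q (q (q (p)))) : C
  (q (q (q (q (p))))) : C
(r (k (k (k (k (u))))) (q (q (q (q (p)))))) : A


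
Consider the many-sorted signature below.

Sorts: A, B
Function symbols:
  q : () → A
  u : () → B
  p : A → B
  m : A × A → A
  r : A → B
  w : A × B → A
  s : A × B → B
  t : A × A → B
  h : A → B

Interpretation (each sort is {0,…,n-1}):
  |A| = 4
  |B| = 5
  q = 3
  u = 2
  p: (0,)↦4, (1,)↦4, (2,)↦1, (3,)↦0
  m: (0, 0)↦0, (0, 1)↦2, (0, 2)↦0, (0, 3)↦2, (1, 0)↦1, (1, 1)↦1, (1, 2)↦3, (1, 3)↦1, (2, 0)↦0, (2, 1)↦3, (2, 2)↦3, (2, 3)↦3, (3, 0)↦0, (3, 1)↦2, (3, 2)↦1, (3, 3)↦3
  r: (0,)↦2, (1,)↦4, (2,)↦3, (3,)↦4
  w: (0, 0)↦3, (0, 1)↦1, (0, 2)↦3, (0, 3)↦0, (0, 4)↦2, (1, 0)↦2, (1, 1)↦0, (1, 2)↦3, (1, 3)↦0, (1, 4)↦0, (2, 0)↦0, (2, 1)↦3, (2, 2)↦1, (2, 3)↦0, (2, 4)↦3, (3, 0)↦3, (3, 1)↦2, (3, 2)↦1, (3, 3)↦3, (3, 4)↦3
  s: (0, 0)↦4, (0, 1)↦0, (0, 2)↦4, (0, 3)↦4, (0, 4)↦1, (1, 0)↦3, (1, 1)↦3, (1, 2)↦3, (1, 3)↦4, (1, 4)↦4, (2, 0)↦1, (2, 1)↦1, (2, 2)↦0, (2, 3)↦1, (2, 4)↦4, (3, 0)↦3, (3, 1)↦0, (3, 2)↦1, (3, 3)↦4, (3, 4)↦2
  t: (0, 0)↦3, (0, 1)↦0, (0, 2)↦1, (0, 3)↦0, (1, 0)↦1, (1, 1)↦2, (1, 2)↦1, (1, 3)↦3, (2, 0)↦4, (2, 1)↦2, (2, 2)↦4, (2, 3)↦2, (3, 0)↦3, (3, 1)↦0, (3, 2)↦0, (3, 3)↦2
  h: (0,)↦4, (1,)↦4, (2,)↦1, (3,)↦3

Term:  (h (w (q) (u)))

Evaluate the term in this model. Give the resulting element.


  q = 3
  u = 2
  (w (q) (u)) = w(3, 2) = 1
  (h (w (q) (u))) = h(1,) = 4

value = 4


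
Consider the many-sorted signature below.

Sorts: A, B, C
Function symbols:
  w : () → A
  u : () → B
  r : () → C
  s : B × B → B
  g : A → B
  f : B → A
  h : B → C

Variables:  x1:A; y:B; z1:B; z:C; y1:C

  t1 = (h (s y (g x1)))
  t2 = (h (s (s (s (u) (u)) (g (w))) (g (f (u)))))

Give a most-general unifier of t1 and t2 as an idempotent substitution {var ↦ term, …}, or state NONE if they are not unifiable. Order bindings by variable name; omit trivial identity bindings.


{x1 ↦ (f (u)), y ↦ (s (s (u) (u)) (g (w)))}


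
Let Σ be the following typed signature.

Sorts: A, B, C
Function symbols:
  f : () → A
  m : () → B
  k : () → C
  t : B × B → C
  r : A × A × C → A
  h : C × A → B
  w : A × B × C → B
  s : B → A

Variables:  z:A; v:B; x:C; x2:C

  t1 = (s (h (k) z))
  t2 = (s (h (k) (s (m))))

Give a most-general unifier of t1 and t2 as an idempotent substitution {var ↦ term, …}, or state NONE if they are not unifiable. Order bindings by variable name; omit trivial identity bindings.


{z ↦ (s (m))}


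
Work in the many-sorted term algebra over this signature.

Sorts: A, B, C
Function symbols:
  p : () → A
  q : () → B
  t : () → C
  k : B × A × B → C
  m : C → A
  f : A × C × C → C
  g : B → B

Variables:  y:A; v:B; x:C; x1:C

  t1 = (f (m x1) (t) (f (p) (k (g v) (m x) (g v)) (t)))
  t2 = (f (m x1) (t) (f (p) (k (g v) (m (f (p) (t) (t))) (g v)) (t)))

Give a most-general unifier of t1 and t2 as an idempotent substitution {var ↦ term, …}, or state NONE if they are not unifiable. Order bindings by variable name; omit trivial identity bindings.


{x ↦ (f (p) (t) (t))}


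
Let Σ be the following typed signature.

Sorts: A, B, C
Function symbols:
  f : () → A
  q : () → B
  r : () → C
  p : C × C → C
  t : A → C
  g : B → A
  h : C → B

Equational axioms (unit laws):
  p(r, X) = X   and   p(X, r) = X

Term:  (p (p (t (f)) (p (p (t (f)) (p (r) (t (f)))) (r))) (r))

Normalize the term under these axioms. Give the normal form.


normal form = (p (t (f)) (p (t (f)) (t (f))))

1. (p (p (t (f)) (p (p (t (f)) (p (r) (t (f)))) (r))) (r))  →  (p (t (f)) (p (p (t (f)) (p (r) (t (f)))) (r)))
2. (p (t (f)) (p (p (t (f)) (p (r) (t (f)))) (r)))  →  (p (t (f)) (p (t (f)) (p (r) (t (f)))))
3. (p (t (f)) (p (t (f)) (p (r) (t (f)))))  →  (p (t (f)) (p (t (f)) (t (f))))


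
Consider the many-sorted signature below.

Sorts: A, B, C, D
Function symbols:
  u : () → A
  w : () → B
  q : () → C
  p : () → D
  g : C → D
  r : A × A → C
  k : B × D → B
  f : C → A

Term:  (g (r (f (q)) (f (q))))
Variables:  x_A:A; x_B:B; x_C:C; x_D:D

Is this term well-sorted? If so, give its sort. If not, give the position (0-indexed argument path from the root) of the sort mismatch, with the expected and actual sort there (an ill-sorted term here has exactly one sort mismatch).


      (q) : C
    (f (q)) : A
      (q) : C
    (f (q)) : A
  (r (f (q)) (f (q))) : C
(g (r (f (q)) (f (q)))) : D

well-sorted; sort = D


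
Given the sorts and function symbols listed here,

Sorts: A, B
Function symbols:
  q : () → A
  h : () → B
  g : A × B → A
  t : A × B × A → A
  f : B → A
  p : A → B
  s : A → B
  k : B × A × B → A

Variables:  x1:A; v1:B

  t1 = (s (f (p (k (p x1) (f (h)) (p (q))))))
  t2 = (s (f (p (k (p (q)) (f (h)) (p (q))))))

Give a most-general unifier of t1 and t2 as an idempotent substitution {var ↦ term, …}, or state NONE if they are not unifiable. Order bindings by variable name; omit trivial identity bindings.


{x1 ↦ (q)}


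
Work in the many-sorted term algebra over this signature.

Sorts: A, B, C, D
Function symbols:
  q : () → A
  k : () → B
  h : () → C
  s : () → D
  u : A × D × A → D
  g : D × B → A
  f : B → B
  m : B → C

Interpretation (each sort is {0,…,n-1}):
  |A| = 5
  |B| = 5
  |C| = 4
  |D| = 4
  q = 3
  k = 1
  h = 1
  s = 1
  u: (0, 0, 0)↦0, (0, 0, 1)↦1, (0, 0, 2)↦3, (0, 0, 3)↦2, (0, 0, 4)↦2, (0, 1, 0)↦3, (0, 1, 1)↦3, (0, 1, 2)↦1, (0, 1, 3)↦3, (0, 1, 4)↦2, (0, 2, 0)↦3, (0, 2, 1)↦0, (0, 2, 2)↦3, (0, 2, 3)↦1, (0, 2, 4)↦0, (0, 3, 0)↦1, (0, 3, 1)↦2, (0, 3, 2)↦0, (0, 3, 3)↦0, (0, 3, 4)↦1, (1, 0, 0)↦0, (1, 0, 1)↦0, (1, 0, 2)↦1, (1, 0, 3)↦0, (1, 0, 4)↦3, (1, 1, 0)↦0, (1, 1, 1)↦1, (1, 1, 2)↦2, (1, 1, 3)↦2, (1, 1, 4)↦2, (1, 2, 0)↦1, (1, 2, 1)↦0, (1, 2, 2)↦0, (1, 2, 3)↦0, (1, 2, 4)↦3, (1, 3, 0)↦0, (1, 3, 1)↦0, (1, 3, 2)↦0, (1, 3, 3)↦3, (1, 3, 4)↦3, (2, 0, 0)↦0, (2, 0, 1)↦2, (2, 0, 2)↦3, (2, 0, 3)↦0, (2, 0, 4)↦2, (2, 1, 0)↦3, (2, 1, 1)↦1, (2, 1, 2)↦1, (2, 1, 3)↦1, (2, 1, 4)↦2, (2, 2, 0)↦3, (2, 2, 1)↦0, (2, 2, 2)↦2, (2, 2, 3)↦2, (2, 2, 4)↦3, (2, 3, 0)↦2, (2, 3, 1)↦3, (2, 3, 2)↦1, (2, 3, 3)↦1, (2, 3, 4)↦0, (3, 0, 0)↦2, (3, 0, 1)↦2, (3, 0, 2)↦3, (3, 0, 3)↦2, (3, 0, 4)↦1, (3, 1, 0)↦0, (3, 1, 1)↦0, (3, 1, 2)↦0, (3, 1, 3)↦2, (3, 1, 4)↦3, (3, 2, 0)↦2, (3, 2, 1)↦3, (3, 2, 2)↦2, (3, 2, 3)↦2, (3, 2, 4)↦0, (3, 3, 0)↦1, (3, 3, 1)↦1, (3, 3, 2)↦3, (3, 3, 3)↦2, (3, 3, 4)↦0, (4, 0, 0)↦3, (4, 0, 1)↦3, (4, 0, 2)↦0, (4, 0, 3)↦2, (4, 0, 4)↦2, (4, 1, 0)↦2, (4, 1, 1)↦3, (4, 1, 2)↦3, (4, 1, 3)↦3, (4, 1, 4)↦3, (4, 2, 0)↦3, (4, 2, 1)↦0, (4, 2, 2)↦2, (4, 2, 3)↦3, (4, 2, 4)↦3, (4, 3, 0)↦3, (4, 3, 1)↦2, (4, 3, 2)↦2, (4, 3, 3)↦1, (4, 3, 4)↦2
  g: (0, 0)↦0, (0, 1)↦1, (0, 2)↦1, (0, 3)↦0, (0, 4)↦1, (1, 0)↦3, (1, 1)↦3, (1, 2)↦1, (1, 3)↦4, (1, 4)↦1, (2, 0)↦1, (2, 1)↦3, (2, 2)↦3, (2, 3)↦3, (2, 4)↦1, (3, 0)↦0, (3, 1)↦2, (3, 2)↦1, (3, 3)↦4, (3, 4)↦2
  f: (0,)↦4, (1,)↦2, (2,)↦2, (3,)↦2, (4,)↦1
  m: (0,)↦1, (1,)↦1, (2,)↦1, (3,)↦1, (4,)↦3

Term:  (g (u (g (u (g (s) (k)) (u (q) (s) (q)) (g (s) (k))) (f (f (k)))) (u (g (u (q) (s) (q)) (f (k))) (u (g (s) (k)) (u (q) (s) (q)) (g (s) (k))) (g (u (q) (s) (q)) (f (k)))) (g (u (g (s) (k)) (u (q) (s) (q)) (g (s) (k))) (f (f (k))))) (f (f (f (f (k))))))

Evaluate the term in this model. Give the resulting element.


value = 3

  s = 1
  k = 1
  (g (s) (k)) = g(1, 1) = 3
  q = 3
  s = 1
  q = 3
  (u (q) (s) (q)) = u(3, 1, 3) = 2
  s = 1
  k = 1
  (g (s) (k)) = g(1, 1) = 3
  (u (g (s) (k)) (u (q) (s) (q)) (g (s) (k))) = u(3, 2, 3) = 2
  k = 1
  (f (k)) = f(1,) = 2
  (f (f (k))) = f(2,) = 2
  (g (u (g (s) (k)) (u (q) (s) (q)) (g (s) (k))) (f (f (k)))) = g(2, 2) = 3
  q = 3
  s = 1
  q = 3
  (u (q) (s) (q)) = u(3, 1, 3) = 2
  k = 1
  (f (k)) = f(1,) = 2
  (g (u (q) (s) (q)) (f (k))) = g(2, 2) = 3
  s = 1
  k = 1
  (g (s) (k)) = g(1, 1) = 3
  q = 3
  s = 1
  q = 3
  (u (q) (s) (q)) = u(3, 1, 3) = 2
  s = 1
  k = 1
  (g (s) (k)) = g(1, 1) = 3
  (u (g (s) (k)) (u (q) (s) (q)) (g (s) (k))) = u(3, 2, 3) = 2
  q = 3
  s = 1
  q = 3
  (u (q) (s) (q)) = u(3, 1, 3) = 2
  k = 1
  (f (k)) = f(1,) = 2
  (g (u (q) (s) (q)) (f (k))) = g(2, 2) = 3
  (u (g (u (q) (s) (q)) (f (k))) (u (g (s) (k)) (u (q) (s) (q)) (g (s) (k))) (g (u (q) (s) (q)) (f (k)))) = u(3, 2, 3) = 2
  s = 1
  k = 1
  (g (s) (k)) = g(1, 1) = 3
  q = 3
  s = 1
  q = 3
  (u (q) (s) (q)) = u(3, 1, 3) = 2
  s = 1
  k = 1
  (g (s) (k)) = g(1, 1) = 3
  (u (g (s) (k)) (u (q) (s) (q)) (g (s) (k))) = u(3, 2, 3) = 2
  k = 1
  (f (k)) = f(1,) = 2
  (f (f (k))) = f(2,) = 2
  (g (u (g (s) (k)) (u (q) (s) (q)) (g (s) (k))) (f (f (k)))) = g(2, 2) = 3
  (u (g (u (g (s) (k)) (u (q) (s) (q)) (g (s) (k))) (f (f (k)))) (u (g (u (q) (s) (q)) (f (k))) (u (g (s) (k)) (u (q) (s) (q)) (g (s) (k))) (g (u (q) (s) (q)) (f (k)))) (g (u (g (s) (k)) (u (q) (s) (q)) (g (s) (k))) (f (f (k))))) = u(3, 2, 3) = 2
  k = 1
  (f (k)) = f(1,) = 2
  (f (f (k))) = f(2,) = 2
  (f (f (f (k)))) = f(2,) = 2
  (f (f (f (f (k))))) = f(2,) = 2
  (g (u (g (u (g (s) (k)) (u (q) (s) (q)) (g (s) (k))) (f (f (k)))) (u (g (u (q) (s) (q)) (f (k))) (u (g (s) (k)) (u (q) (s) (q)) (g (s) (k))) (g (u (q) (s) (q)) (f (k)))) (g (u (g (s) (k)) (u (q) (s) (q)) (g (s) (k))) (f (f (k))))) (f (f (f (f (k)))))) = g(2, 2) = 3
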